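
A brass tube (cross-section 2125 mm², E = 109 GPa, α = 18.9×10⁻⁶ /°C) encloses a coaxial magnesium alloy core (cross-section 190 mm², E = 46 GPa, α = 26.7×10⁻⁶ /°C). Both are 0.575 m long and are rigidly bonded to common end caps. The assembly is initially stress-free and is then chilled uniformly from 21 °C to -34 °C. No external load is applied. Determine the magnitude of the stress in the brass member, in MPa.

σ ≈ 1.7 MPa (compressive)

Both members must finish at the same length. With the larger α, the magnesium alloy tends to over-contract; the plates restrain it, putting the magnesium alloy in tension and the brass in compression. With no external load the two internal forces are equal and opposite, magnitude P.
Setting the final lengths equal and cancelling L: (α₁ − α₂)ΔT = P/(A₁E₁) + P/(A₂E₂).
|α₁ − α₂|·ΔT = 7.8×10⁻⁶ × 55 = 0.000429.
1/(A₁E₁) + 1/(A₂E₂) = 1/(2125×109×10³) + 1/(190×46×10³) = 1.187×10⁻⁷ N⁻¹.
So P = 0.000429 / 1.187×10⁻⁷ = 3.613 kN.
σ_{brass} = P/A₁ = 3613/2125 = 1.7 MPa, compressive.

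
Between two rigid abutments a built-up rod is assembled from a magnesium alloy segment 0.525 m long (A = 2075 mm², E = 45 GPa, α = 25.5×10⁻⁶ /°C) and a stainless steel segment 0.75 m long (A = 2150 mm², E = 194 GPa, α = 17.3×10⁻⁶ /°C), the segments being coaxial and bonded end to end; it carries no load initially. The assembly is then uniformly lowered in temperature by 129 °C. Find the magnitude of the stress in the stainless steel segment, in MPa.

σ ≈ 213 MPa (tensile)

If the supports were absent, the total length change would be Σ αᵢΔT Lᵢ = 25.5×10⁻⁶×129×525 + 17.3×10⁻⁶×129×750 = 3.401 mm.
Since the ends are fixed, an axial force P builds up, equal in every segment, with P · Σ Lᵢ/(AᵢEᵢ) = δ_free.
The series flexibility is Σ Lᵢ/(AᵢEᵢ) = 525/(2075×45×10³) + 750/(2150×194×10³) = 7.421×10⁻⁶ mm/N.
So P = 3.401 / 7.421×10⁻⁶ = 458.3 kN, tensile.
σ_{stainless steel} = P / A = 458300 / 2150 = 213.2 MPa.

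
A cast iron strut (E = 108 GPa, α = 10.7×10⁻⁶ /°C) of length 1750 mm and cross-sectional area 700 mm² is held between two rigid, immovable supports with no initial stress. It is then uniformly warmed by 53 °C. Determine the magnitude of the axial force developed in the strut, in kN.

Full restraint means ε = 0, so the stress is σ = EαΔT = 108×10³ × 10.7×10⁻⁶ × 53 = 61.25 MPa.
P = AEαΔT = 700 × 108×10³ × 10.7×10⁻⁶ × 53 = 42.87 kN (compressive).

P ≈ 42.9 kN (compressive)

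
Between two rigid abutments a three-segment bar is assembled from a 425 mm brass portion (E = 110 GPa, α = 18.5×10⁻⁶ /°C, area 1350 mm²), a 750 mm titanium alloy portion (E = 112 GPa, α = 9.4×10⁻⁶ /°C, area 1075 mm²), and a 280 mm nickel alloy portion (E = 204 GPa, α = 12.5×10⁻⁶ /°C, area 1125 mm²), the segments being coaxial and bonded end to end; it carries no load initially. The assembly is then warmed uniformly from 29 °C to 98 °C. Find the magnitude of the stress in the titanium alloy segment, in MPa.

With the walls removed the bar would change length by δ_free = Σ αᵢΔT Lᵢ = 18.5×10⁻⁶×69×425 + 9.4×10⁻⁶×69×750 + 12.5×10⁻⁶×69×280 = 1.27 mm.
The rigid supports impose zero overall length change; the single axial force P common to all segments must satisfy P Σ Lᵢ/(AᵢEᵢ) = δ_free.
Σ Lᵢ/(AᵢEᵢ) = 425/(1350×110×10³) + 750/(1075×112×10³) + 280/(1125×204×10³) = 1.031×10⁻⁵ mm/N.
Hence P = δ_free / Σ(L/AE) = 1.27/1.031×10⁻⁵ = 123.2 kN (compressive).
σ_{titanium alloy} = P / A = 123200 / 1075 = 114.6 MPa.

σ ≈ 115 MPa (compressive)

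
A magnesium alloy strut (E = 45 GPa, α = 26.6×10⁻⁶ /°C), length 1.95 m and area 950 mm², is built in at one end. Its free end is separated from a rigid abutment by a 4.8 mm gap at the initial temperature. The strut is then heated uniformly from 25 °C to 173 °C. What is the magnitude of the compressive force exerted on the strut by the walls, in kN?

If the wall were absent the strut would grow by αΔT L = 26.6×10⁻⁶ × 148 × 1950 = 7.677 mm.
This exceeds the 4.8 mm gap, so the wall pushes back. The portion of expansion that must be recovered elastically is δ_free − gap = 7.677 − 4.8 = 2.877 mm.
Compatibility: PL/(AE) = 2.877 mm, so σ = P/A = E × (2.877/1950) = 66.39 MPa.
Force on the wall = σA = 66.39 × 950 mm² = 63.07 kN.

P ≈ 63.1 kN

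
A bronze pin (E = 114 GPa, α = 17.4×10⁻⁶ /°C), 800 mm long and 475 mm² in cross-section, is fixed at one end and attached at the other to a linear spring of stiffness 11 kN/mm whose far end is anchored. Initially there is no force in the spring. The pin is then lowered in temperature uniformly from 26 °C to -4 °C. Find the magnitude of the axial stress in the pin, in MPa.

The unrestrained thermal change is αΔT L = 17.4×10⁻⁶ × 30 × 800 = 0.4176 mm.
Let P be the tensile force in the spring. The pin extends elastically by PL/(AE) and the spring stretches by P/k; together these equal δ_free.
So P = δ_free / [L/(AE) + 1/k] = 0.4176 / [ 800/(475×114×10³) + 1/(11×10³) ].
P = 0.4176 / 0.0001057 = 3951 N.
σ = P/A = 3951/475 = 8.319 MPa.

σ ≈ 8.32 MPa (tensile)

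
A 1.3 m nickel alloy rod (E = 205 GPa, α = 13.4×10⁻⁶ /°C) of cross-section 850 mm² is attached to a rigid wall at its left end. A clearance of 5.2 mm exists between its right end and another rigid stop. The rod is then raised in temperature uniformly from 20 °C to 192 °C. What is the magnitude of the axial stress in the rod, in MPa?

σ ≈ 0 MPa

Unrestrained expansion: δ_free = αΔT L = 13.4×10⁻⁶ × 172 × 1300 = 2.996 mm.
Since δ_free = 3 mm is less than the 5.2 mm gap, the rod never touches the wall. No axial force develops.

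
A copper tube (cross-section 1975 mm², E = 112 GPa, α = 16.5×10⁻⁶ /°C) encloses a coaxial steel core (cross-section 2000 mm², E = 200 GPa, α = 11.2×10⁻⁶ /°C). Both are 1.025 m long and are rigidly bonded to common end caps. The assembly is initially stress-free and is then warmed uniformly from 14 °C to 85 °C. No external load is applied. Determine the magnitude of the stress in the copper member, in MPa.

σ ≈ 27.1 MPa (compressive)

The copper has the larger α, so on heating it would change length more than the steel if both were free. The rigid plates force a common final length, so the copper is put into compression and the steel into tension, with equal and opposite forces P (no external load).
Equating the net (thermal + elastic) strains gives |α₁ − α₂|·ΔT = P·[1/(A₁E₁) + 1/(A₂E₂)].
|α₁ − α₂|·ΔT = 5.3×10⁻⁶ × 71 = 0.0003763.
1/(A₁E₁) + 1/(A₂E₂) = 1/(1975×112×10³) + 1/(2000×200×10³) = 7.021×10⁻⁹ N⁻¹.
So P = 0.0003763 / 7.021×10⁻⁹ = 53.6 kN.
σ_{copper} = P/A₁ = 53600/1975 = 27.14 MPa, compressive.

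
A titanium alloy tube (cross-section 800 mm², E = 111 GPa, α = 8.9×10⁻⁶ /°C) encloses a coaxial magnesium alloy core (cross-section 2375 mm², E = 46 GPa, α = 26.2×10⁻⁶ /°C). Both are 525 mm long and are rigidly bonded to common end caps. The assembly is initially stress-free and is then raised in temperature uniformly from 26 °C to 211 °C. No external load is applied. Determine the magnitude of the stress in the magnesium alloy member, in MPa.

σ ≈ 66 MPa (compressive)

Both members must finish at the same length. With the larger α, the magnesium alloy tends to over-expand; the plates restrain it, putting the magnesium alloy in compression and the titanium alloy in tension. With no external load the two internal forces are equal and opposite, magnitude P.
Compatibility of the two members (thermal + elastic change equal): (α₁ − α₂)ΔT = P·[1/(A₁E₁) + 1/(A₂E₂)].
|α₁ − α₂|·ΔT = 17.3×10⁻⁶ × 185 = 0.0032.
1/(A₁E₁) + 1/(A₂E₂) = 1/(800×111×10³) + 1/(2375×46×10³) = 2.041×10⁻⁸ N⁻¹.
P = 0.0032 / 2.041×10⁻⁸ = 156800 N = 156.8 kN.
σ_{magnesium alloy} = P/A₂ = 156800/2375 = 66.01 MPa, compressive.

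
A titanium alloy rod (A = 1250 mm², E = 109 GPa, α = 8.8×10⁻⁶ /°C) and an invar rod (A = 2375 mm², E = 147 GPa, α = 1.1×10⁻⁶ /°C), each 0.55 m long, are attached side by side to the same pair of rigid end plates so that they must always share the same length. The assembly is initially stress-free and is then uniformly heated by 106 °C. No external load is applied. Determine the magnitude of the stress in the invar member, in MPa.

Equilibrium of a rigid end plate with no external load gives equal and opposite internal forces ±P in the two members. Since α_{titanium alloy} > α_{invar}, heating drives the titanium alloy into compression and the invar into tension.
Equating the net (thermal + elastic) strains gives |α₁ − α₂|·ΔT = P·[1/(A₁E₁) + 1/(A₂E₂)].
|α₁ − α₂|·ΔT = 7.7×10⁻⁶ × 106 = 0.0008162.
1/(A₁E₁) + 1/(A₂E₂) = 1/(1250×109×10³) + 1/(2375×147×10³) = 1.02×10⁻⁸ N⁻¹.
P = 0.0008162 / 1.02×10⁻⁸ = 79990 N = 79.99 kN.
σ_{invar} = P/A₂ = 79990/2375 = 33.68 MPa, tensile.

σ ≈ 33.7 MPa (tensile)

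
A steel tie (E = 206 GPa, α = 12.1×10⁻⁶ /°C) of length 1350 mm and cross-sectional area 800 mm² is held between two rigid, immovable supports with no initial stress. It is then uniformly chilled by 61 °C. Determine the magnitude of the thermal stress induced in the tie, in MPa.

The supports are rigid, so the total axial strain is zero. The restrained thermal strain is ε = αΔT = 12.1×10⁻⁶ × 61 = 738.1×10⁻⁶.
σ = EαΔT = 206×10³ × 12.1×10⁻⁶ × 61 = 152 MPa (tensile; the tie is trying to contract).

σ ≈ 152 MPa (tensile)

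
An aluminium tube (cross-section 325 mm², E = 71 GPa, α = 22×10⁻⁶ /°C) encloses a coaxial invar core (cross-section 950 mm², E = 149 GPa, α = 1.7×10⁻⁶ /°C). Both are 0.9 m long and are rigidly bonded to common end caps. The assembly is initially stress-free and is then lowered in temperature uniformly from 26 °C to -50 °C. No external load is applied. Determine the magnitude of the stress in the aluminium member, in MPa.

σ ≈ 94.2 MPa (tensile)

Both members must finish at the same length. With the larger α, the aluminium tends to over-contract; the plates restrain it, putting the aluminium in tension and the invar in compression. With no external load the two internal forces are equal and opposite, magnitude P.
Compatibility of the two members (thermal + elastic change equal): (α₁ − α₂)ΔT = P·[1/(A₁E₁) + 1/(A₂E₂)].
|α₁ − α₂|·ΔT = 20.3×10⁻⁶ × 76 = 0.001543.
1/(A₁E₁) + 1/(A₂E₂) = 1/(325×71×10³) + 1/(950×149×10³) = 5.04×10⁻⁸ N⁻¹.
So P = 0.001543 / 5.04×10⁻⁸ = 30.61 kN.
σ_{aluminium} = P/A₁ = 30610/325 = 94.19 MPa, tensile.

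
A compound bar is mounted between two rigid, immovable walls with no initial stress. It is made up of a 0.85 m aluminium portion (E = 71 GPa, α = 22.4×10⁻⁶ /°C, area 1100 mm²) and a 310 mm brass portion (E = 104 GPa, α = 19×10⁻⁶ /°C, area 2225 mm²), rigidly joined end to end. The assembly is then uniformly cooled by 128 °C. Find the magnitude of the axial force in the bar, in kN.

Free thermal contraction of the whole bar: Σ αᵢΔT Lᵢ = 22.4×10⁻⁶×128×850 + 19×10⁻⁶×128×310 = 3.191 mm.
The walls prevent any net length change, so an axial force P (same in every segment) develops. Compatibility: P · Σ Lᵢ/(AᵢEᵢ) = δ_free.
The series flexibility is Σ Lᵢ/(AᵢEᵢ) = 850/(1100×71×10³) + 310/(2225×104×10³) = 1.222×10⁻⁵ mm/N.
P = 3.191 / 1.222×10⁻⁵ = 261100 N = 261.1 kN, tensile.

P ≈ 261 kN (tensile)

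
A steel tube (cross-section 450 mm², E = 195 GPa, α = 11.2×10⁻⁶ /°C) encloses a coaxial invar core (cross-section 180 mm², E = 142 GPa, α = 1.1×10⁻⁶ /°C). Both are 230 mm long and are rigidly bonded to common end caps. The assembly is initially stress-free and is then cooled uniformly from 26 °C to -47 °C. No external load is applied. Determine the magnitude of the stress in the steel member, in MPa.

σ ≈ 32.4 MPa (tensile)

Equilibrium of a rigid end plate with no external load gives equal and opposite internal forces ±P in the two members. Since α_{steel} > α_{invar}, cooling drives the steel into tension and the invar into compression.
Compatibility of the two members (thermal + elastic change equal): (α₁ − α₂)ΔT = P·[1/(A₁E₁) + 1/(A₂E₂)].
|α₁ − α₂|·ΔT = 10.1×10⁻⁶ × 73 = 0.0007373.
1/(A₁E₁) + 1/(A₂E₂) = 1/(450×195×10³) + 1/(180×142×10³) = 5.052×10⁻⁸ N⁻¹.
P = 0.0007373 / 5.052×10⁻⁸ = 14590 N = 14.59 kN.
σ_{steel} = P/A₁ = 14590/450 = 32.43 MPa, tensile.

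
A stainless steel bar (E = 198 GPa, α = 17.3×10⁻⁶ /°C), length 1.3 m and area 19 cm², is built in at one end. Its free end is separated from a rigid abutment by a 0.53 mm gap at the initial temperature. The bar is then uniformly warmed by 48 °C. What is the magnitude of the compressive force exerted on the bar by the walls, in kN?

If the wall were absent the bar would grow by αΔT L = 17.3×10⁻⁶ × 48 × 1300 = 1.08 mm.
After closing the 0.53 mm clearance, 1.08 − 0.53 = 0.5495 mm of expansion remains to be suppressed by the wall.
That suppressed elongation corresponds to σ = E·Δ/L = 198×10³ × 0.5495/1300 = 83.7 MPa.
Force on the wall = σA = 83.7 × 1900 mm² = 159 kN.

P ≈ 159 kN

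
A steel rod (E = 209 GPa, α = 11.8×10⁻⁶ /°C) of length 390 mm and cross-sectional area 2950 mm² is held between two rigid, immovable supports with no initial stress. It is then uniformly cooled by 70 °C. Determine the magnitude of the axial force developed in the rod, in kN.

With zero net strain, σ = E·αΔT = 209 GPa × 11.8×10⁻⁶ × 70 = 172.6 MPa.
P = AEαΔT = 2950 × 209×10³ × 11.8×10⁻⁶ × 70 = 509.3 kN (tensile).

P ≈ 509 kN (tensile)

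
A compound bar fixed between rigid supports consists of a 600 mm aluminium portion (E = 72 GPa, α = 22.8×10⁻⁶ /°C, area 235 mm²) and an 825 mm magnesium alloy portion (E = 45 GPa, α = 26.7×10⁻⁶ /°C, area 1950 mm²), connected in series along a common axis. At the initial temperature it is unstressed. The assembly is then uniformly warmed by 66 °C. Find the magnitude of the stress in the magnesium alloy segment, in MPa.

σ ≈ 26.9 MPa (compressive)

With the walls removed the bar would change length by δ_free = Σ αᵢΔT Lᵢ = 22.8×10⁻⁶×66×600 + 26.7×10⁻⁶×66×825 = 2.357 mm.
The rigid supports impose zero overall length change; the single axial force P common to all segments must satisfy P Σ Lᵢ/(AᵢEᵢ) = δ_free.
The series flexibility is Σ Lᵢ/(AᵢEᵢ) = 600/(235×72×10³) + 825/(1950×45×10³) = 4.486×10⁻⁵ mm/N.
Hence P = δ_free / Σ(L/AE) = 2.357/4.486×10⁻⁵ = 52.53 kN (compressive).
σ_{magnesium alloy} = P / A = 52530 / 1950 = 26.94 MPa.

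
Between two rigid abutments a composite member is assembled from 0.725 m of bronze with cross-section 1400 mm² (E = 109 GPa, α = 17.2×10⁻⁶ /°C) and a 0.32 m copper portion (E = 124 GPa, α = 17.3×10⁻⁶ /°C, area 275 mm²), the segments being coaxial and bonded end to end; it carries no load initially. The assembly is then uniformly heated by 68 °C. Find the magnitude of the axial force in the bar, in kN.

If the supports were absent, the total length change would be Σ αᵢΔT Lᵢ = 17.2×10⁻⁶×68×725 + 17.3×10⁻⁶×68×320 = 1.224 mm.
The walls prevent any net length change, so an axial force P (same in every segment) develops. Compatibility: P · Σ Lᵢ/(AᵢEᵢ) = δ_free.
The series flexibility is Σ Lᵢ/(AᵢEᵢ) = 725/(1400×109×10³) + 320/(275×124×10³) = 1.414×10⁻⁵ mm/N.
So P = 1.224 / 1.414×10⁻⁵ = 86.62 kN, compressive.

P ≈ 86.6 kN (compressive)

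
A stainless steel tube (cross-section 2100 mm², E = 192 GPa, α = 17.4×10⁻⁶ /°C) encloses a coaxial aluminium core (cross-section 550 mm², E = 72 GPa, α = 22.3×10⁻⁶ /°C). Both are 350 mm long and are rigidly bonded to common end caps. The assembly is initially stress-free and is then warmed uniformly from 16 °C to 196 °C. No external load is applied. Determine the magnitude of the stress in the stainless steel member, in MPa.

The aluminium has the larger α, so on heating it would change length more than the stainless steel if both were free. The rigid plates force a common final length, so the aluminium is put into compression and the stainless steel into tension, with equal and opposite forces P (no external load).
Setting the final lengths equal and cancelling L: (α₁ − α₂)ΔT = P/(A₁E₁) + P/(A₂E₂).
|α₁ − α₂|·ΔT = 4.9×10⁻⁶ × 180 = 0.000882.
1/(A₁E₁) + 1/(A₂E₂) = 1/(2100×192×10³) + 1/(550×72×10³) = 2.773×10⁻⁸ N⁻¹.
So P = 0.000882 / 2.773×10⁻⁸ = 31.8 kN.
σ_{stainless steel} = P/A₁ = 31800/2100 = 15.14 MPa, tensile.

σ ≈ 15.1 MPa (tensile)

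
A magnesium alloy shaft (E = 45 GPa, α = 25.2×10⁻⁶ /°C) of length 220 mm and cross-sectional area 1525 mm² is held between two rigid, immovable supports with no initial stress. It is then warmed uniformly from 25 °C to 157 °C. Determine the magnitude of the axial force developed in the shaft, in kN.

P ≈ 228 kN (compressive)

With zero net strain, σ = E·αΔT = 45 GPa × 25.2×10⁻⁶ × 132 = 149.7 MPa.
P = AEαΔT = 1525 × 45×10³ × 25.2×10⁻⁶ × 132 = 228.3 kN (compressive).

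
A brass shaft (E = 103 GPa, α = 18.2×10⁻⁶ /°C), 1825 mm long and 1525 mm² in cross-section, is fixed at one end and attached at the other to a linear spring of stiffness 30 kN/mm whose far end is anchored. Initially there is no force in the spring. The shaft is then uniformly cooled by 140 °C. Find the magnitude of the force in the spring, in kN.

If the spring were absent the shaft would shorten by αΔT L = 18.2×10⁻⁶ × 140 × 1825 = 4.65 mm.
Let P be the tensile force in the spring. The shaft extends elastically by PL/(AE) and the spring stretches by P/k; together these equal δ_free.
P [ L/(AE) + 1/k ] = δ_free → P [ 1825/(1525×103×10³) + 1/(30×10³) ] = 4.65.
P = 4.65 / 4.495×10⁻⁵ = 103400 N.

P ≈ 103 kN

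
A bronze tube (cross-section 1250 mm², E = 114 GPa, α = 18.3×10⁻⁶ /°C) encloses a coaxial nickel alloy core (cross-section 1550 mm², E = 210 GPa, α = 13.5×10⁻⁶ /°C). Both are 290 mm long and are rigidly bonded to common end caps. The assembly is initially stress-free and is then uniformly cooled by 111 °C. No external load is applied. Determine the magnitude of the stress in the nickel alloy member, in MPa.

σ ≈ 34.1 MPa (compressive)

Equilibrium of a rigid end plate with no external load gives equal and opposite internal forces ±P in the two members. Since α_{bronze} > α_{nickel alloy}, cooling drives the bronze into tension and the nickel alloy into compression.
Compatibility of the two members (thermal + elastic change equal): (α₁ − α₂)ΔT = P·[1/(A₁E₁) + 1/(A₂E₂)].
|α₁ − α₂|·ΔT = 4.8×10⁻⁶ × 111 = 0.0005328.
1/(A₁E₁) + 1/(A₂E₂) = 1/(1250×114×10³) + 1/(1550×210×10³) = 1.009×10⁻⁸ N⁻¹.
P = 0.0005328 / 1.009×10⁻⁸ = 52810 N = 52.81 kN.
σ_{nickel alloy} = P/A₂ = 52810/1550 = 34.07 MPa, compressive.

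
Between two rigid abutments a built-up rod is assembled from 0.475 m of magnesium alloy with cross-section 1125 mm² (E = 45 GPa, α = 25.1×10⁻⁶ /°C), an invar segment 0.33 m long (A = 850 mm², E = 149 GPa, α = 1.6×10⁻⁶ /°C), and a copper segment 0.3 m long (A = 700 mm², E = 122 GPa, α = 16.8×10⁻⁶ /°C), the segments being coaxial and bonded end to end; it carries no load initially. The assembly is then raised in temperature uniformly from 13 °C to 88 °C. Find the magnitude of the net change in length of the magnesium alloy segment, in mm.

|ΔL| ≈ 0.1 mm

Free thermal expansion of the whole bar: Σ αᵢΔT Lᵢ = 25.1×10⁻⁶×75×475 + 1.6×10⁻⁶×75×330 + 16.8×10⁻⁶×75×300 = 1.312 mm.
The walls prevent any net length change, so an axial force P (same in every segment) develops. Compatibility: P · Σ Lᵢ/(AᵢEᵢ) = δ_free.
The series flexibility is Σ Lᵢ/(AᵢEᵢ) = 475/(1125×45×10³) + 330/(850×149×10³) + 300/(700×122×10³) = 1.55×10⁻⁵ mm/N.
So P = 1.312 / 1.55×10⁻⁵ = 84.62 kN, compressive.
For the magnesium alloy segment, free thermal change = 25.1×10⁻⁶×75×475 = 0.8942 mm and elastic change from P = 84620×475/(1125×45×10³) = 0.794 mm; these oppose, so the net change is 0.1 mm (segment lengthens).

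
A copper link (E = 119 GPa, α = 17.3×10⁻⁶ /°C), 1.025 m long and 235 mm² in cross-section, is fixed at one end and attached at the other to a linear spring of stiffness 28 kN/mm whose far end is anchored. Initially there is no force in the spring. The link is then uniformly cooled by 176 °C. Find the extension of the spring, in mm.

δ ≈ 1.54 mm

If the spring were absent the link would shorten by αΔT L = 17.3×10⁻⁶ × 176 × 1025 = 3.121 mm.
With a force P in the spring, the elastic change of the link is PL/(AE) and that of the spring is P/k; compatibility requires their sum to equal δ_free.
So P = δ_free / [L/(AE) + 1/k] = 3.121 / [ 1025/(235×119×10³) + 1/(28×10³) ].
P = 3.121 / 7.237×10⁻⁵ = 43130 N.
Spring extension = P/k = 43130/(28×10³) = 1.54 mm.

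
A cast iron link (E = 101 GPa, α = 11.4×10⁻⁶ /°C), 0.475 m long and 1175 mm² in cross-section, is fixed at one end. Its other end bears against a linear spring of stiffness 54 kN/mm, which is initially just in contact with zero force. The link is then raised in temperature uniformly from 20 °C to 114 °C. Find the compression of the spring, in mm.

The unrestrained thermal change is αΔT L = 11.4×10⁻⁶ × 94 × 475 = 0.509 mm.
With a force P in the spring, the elastic change of the link is PL/(AE) and that of the spring is P/k; compatibility requires their sum to equal δ_free.
So P = δ_free / [L/(AE) + 1/k] = 0.509 / [ 475/(1175×101×10³) + 1/(54×10³) ].
P = 0.509 / 2.252×10⁻⁵ = 22600 N.
Spring compression = P/k = 22600/(54×10³) = 0.4185 mm.

δ ≈ 0.419 mm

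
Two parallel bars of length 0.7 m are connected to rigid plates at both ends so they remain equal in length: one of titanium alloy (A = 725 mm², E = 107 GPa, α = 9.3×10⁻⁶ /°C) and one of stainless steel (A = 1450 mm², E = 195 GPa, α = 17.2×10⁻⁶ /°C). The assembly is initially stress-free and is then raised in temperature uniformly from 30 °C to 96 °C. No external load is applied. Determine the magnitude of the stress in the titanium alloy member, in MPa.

Both members must finish at the same length. With the larger α, the stainless steel tends to over-expand; the plates restrain it, putting the stainless steel in compression and the titanium alloy in tension. With no external load the two internal forces are equal and opposite, magnitude P.
Equating the net (thermal + elastic) strains gives |α₁ − α₂|·ΔT = P·[1/(A₁E₁) + 1/(A₂E₂)].
|α₁ − α₂|·ΔT = 7.9×10⁻⁶ × 66 = 0.0005214.
1/(A₁E₁) + 1/(A₂E₂) = 1/(725×107×10³) + 1/(1450×195×10³) = 1.643×10⁻⁸ N⁻¹.
So P = 0.0005214 / 1.643×10⁻⁸ = 31.74 kN.
σ_{titanium alloy} = P/A₁ = 31740/725 = 43.78 MPa, tensile.

σ ≈ 43.8 MPa (tensile)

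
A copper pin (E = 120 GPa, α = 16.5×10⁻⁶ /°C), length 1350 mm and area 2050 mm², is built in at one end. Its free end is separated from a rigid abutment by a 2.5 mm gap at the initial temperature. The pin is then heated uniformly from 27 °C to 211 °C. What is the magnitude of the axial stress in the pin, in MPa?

Free thermal elongation = αΔT L = 16.5×10⁻⁶ × 184 × 1350 = 4.099 mm.
The gap closes (δ_free > 2.5 mm) and the wall then resists a further 4.099 − 2.5 = 1.599 mm of expansion.
Compatibility: PL/(AE) = 1.599 mm, so σ = P/A = E × (1.599/1350) = 142.1 MPa.

σ ≈ 142 MPa (compressive)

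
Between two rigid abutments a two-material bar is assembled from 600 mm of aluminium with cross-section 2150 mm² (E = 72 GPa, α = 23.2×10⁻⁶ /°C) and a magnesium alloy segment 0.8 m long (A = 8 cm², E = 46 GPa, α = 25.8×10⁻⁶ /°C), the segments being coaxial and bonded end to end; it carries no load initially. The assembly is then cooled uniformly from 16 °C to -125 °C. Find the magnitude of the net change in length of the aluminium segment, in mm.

With the walls removed the bar would change length by δ_free = Σ αᵢΔT Lᵢ = 23.2×10⁻⁶×141×600 + 25.8×10⁻⁶×141×800 = 4.873 mm.
The walls prevent any net length change, so an axial force P (same in every segment) develops. Compatibility: P · Σ Lᵢ/(AᵢEᵢ) = δ_free.
The series flexibility is Σ Lᵢ/(AᵢEᵢ) = 600/(2150×72×10³) + 800/(800×46×10³) = 2.562×10⁻⁵ mm/N.
Hence P = δ_free / Σ(L/AE) = 4.873/2.562×10⁻⁵ = 190.2 kN (tensile).
For the aluminium segment, free thermal change = 23.2×10⁻⁶×141×600 = 1.963 mm and elastic change from P = 190200×600/(2150×72×10³) = 0.7374 mm; these oppose, so the net change is 1.23 mm (segment shortens).

|ΔL| ≈ 1.23 mm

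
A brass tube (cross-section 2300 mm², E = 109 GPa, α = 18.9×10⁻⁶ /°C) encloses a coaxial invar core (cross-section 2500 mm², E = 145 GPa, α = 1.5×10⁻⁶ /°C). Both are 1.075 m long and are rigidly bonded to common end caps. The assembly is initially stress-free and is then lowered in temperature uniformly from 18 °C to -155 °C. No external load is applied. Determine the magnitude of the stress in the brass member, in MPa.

Both members must finish at the same length. With the larger α, the brass tends to over-contract; the plates restrain it, putting the brass in tension and the invar in compression. With no external load the two internal forces are equal and opposite, magnitude P.
Equating the net (thermal + elastic) strains gives |α₁ − α₂|·ΔT = P·[1/(A₁E₁) + 1/(A₂E₂)].
|α₁ − α₂|·ΔT = 17.4×10⁻⁶ × 173 = 0.00301.
1/(A₁E₁) + 1/(A₂E₂) = 1/(2300×109×10³) + 1/(2500×145×10³) = 6.747×10⁻⁹ N⁻¹.
P = 0.00301 / 6.747×10⁻⁹ = 446100 N = 446.1 kN.
σ_{brass} = P/A₁ = 446100/2300 = 194 MPa, tensile.

σ ≈ 194 MPa (tensile)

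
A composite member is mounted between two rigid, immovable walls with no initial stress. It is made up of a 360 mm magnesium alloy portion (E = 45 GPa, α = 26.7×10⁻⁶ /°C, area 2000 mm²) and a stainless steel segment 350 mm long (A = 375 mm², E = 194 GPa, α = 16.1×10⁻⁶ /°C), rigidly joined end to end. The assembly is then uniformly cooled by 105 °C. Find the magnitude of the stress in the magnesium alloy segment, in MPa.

If the supports were absent, the total length change would be Σ αᵢΔT Lᵢ = 26.7×10⁻⁶×105×360 + 16.1×10⁻⁶×105×350 = 1.601 mm.
The rigid supports impose zero overall length change; the single axial force P common to all segments must satisfy P Σ Lᵢ/(AᵢEᵢ) = δ_free.
Σ Lᵢ/(AᵢEᵢ) = 360/(2000×45×10³) + 350/(375×194×10³) = 8.811×10⁻⁶ mm/N.
Hence P = δ_free / Σ(L/AE) = 1.601/8.811×10⁻⁶ = 181.7 kN (tensile).
σ_{magnesium alloy} = P / A = 181700 / 2000 = 90.85 MPa.

σ ≈ 90.8 MPa (tensile)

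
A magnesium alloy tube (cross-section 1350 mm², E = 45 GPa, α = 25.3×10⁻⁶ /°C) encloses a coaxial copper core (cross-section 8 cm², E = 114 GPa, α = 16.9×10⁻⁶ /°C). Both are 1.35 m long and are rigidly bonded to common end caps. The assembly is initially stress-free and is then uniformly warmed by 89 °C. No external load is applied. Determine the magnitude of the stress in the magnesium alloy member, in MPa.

σ ≈ 20.2 MPa (compressive)

The magnesium alloy has the larger α, so on heating it would change length more than the copper if both were free. The rigid plates force a common final length, so the magnesium alloy is put into compression and the copper into tension, with equal and opposite forces P (no external load).
Compatibility of the two members (thermal + elastic change equal): (α₁ − α₂)ΔT = P·[1/(A₁E₁) + 1/(A₂E₂)].
|α₁ − α₂|·ΔT = 8.4×10⁻⁶ × 89 = 0.0007476.
1/(A₁E₁) + 1/(A₂E₂) = 1/(1350×45×10³) + 1/(800×114×10³) = 2.743×10⁻⁸ N⁻¹.
P = 0.0007476 / 2.743×10⁻⁸ = 27260 N = 27.26 kN.
σ_{magnesium alloy} = P/A₁ = 27260/1350 = 20.19 MPa, compressive.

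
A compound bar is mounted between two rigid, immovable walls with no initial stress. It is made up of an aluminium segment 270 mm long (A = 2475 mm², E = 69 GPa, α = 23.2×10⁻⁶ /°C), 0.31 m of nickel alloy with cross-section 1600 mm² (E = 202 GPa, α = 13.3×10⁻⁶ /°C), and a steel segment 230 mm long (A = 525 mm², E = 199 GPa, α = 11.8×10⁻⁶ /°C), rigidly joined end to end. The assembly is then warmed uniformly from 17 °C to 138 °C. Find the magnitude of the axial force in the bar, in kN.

P ≈ 334 kN (compressive)

Free thermal expansion of the whole bar: Σ αᵢΔT Lᵢ = 23.2×10⁻⁶×121×270 + 13.3×10⁻⁶×121×310 + 11.8×10⁻⁶×121×230 = 1.585 mm.
The rigid supports impose zero overall length change; the single axial force P common to all segments must satisfy P Σ Lᵢ/(AᵢEᵢ) = δ_free.
Σ Lᵢ/(AᵢEᵢ) = 270/(2475×69×10³) + 310/(1600×202×10³) + 230/(525×199×10³) = 4.742×10⁻⁶ mm/N.
Hence P = δ_free / Σ(L/AE) = 1.585/4.742×10⁻⁶ = 334.3 kN (compressive).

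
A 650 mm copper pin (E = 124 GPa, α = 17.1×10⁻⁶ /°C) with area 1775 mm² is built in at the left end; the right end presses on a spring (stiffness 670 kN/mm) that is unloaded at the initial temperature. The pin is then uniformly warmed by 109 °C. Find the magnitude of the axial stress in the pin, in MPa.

σ ≈ 154 MPa (compressive)

If the spring were absent the pin would lengthen by αΔT L = 17.1×10⁻⁶ × 109 × 650 = 1.212 mm.
With a force P in the spring, the elastic change of the pin is PL/(AE) and that of the spring is P/k; compatibility requires their sum to equal δ_free.
So P = δ_free / [L/(AE) + 1/k] = 1.212 / [ 650/(1775×124×10³) + 1/(670×10³) ].
P = 1.212 / 4.446×10⁻⁶ = 272500 N.
σ = P/A = 272500/1775 = 153.5 MPa.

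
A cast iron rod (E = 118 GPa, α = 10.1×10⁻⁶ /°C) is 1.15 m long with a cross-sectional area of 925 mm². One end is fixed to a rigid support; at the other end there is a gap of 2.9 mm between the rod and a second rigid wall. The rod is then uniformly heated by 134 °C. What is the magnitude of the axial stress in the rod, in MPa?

Unrestrained expansion: δ_free = αΔT L = 10.1×10⁻⁶ × 134 × 1150 = 1.556 mm.
Since δ_free = 1.56 mm is less than the 2.9 mm gap, the rod never touches the wall. No axial force develops.

σ ≈ 0 MPa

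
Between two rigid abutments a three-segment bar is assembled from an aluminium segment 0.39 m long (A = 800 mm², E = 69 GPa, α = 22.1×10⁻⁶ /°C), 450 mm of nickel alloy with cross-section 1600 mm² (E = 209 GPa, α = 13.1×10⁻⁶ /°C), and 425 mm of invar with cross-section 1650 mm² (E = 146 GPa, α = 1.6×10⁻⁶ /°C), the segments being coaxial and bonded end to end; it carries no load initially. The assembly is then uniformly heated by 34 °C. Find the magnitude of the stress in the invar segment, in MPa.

σ ≈ 30.8 MPa (compressive)

If the supports were absent, the total length change would be Σ αᵢΔT Lᵢ = 22.1×10⁻⁶×34×390 + 13.1×10⁻⁶×34×450 + 1.6×10⁻⁶×34×425 = 0.5166 mm.
The rigid supports impose zero overall length change; the single axial force P common to all segments must satisfy P Σ Lᵢ/(AᵢEᵢ) = δ_free.
Σ Lᵢ/(AᵢEᵢ) = 390/(800×69×10³) + 450/(1600×209×10³) + 425/(1650×146×10³) = 1.018×10⁻⁵ mm/N.
So P = 0.5166 / 1.018×10⁻⁵ = 50.77 kN, compressive.
σ_{invar} = P / A = 50770 / 1650 = 30.77 MPa.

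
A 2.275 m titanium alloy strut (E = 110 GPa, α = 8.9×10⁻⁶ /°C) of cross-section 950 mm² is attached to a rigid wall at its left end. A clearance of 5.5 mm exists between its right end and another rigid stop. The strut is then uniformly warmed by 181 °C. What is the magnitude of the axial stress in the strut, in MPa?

σ ≈ 0 MPa

If the wall were absent the strut would grow by αΔT L = 8.9×10⁻⁶ × 181 × 2275 = 3.665 mm.
Since δ_free = 3.66 mm is less than the 5.5 mm gap, the strut never touches the wall. No axial force develops.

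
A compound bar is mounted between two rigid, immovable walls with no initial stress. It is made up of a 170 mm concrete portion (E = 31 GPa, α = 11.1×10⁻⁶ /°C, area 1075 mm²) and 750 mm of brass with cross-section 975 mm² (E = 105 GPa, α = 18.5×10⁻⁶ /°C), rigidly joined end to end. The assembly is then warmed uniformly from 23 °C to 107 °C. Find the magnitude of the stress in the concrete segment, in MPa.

If the supports were absent, the total length change would be Σ αᵢΔT Lᵢ = 11.1×10⁻⁶×84×170 + 18.5×10⁻⁶×84×750 = 1.324 mm.
The walls prevent any net length change, so an axial force P (same in every segment) develops. Compatibility: P · Σ Lᵢ/(AᵢEᵢ) = δ_free.
Σ Lᵢ/(AᵢEᵢ) = 170/(1075×31×10³) + 750/(975×105×10³) = 1.243×10⁻⁵ mm/N.
So P = 1.324 / 1.243×10⁻⁵ = 106.5 kN, compressive.
σ_{concrete} = P / A = 106500 / 1075 = 99.11 MPa.

σ ≈ 99.1 MPa (compressive)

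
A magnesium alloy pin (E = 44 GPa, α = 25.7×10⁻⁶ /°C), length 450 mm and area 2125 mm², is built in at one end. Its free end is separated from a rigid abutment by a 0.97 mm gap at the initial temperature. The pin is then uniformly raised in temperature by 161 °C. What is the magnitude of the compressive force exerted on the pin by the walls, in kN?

P ≈ 185 kN

Unrestrained expansion: δ_free = αΔT L = 25.7×10⁻⁶ × 161 × 450 = 1.862 mm.
The gap closes (δ_free > 0.97 mm) and the wall then resists a further 1.862 − 0.97 = 0.892 mm of expansion.
That suppressed elongation corresponds to σ = E·Δ/L = 44×10³ × 0.892/450 = 87.21 MPa.
P = σA = 87.21 × 2125 = 185.3 kN.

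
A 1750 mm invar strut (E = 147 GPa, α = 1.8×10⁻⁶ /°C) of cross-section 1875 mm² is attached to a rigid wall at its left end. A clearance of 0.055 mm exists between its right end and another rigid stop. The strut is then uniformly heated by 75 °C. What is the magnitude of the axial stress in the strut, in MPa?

σ ≈ 15.2 MPa (compressive)

Unrestrained expansion: δ_free = αΔT L = 1.8×10⁻⁶ × 75 × 1750 = 0.2363 mm.
After closing the 0.055 mm clearance, 0.2363 − 0.055 = 0.1813 mm of expansion remains to be suppressed by the wall.
That suppressed elongation corresponds to σ = E·Δ/L = 147×10³ × 0.1813/1750 = 15.23 MPa.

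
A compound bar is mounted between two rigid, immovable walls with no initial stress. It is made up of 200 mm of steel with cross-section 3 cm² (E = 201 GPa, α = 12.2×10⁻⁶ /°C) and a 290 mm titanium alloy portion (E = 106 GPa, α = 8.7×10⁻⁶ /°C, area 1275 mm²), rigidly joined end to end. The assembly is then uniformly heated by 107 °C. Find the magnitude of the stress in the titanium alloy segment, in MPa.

Free thermal expansion of the whole bar: Σ αᵢΔT Lᵢ = 12.2×10⁻⁶×107×200 + 8.7×10⁻⁶×107×290 = 0.531 mm.
The rigid supports impose zero overall length change; the single axial force P common to all segments must satisfy P Σ Lᵢ/(AᵢEᵢ) = δ_free.
The series flexibility is Σ Lᵢ/(AᵢEᵢ) = 200/(300×201×10³) + 290/(1275×106×10³) = 5.463×10⁻⁶ mm/N.
Hence P = δ_free / Σ(L/AE) = 0.531/5.463×10⁻⁶ = 97.22 kN (compressive).
σ_{titanium alloy} = P / A = 97220 / 1275 = 76.25 MPa.

σ ≈ 76.2 MPa (compressive)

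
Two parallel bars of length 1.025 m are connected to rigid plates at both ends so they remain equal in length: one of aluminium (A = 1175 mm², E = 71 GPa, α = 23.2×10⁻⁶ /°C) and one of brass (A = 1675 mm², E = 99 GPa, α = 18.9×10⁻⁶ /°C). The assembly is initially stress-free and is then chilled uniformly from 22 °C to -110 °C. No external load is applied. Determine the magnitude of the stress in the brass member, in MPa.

σ ≈ 18.8 MPa (compressive)

Both members must finish at the same length. With the larger α, the aluminium tends to over-contract; the plates restrain it, putting the aluminium in tension and the brass in compression. With no external load the two internal forces are equal and opposite, magnitude P.
Equating the net (thermal + elastic) strains gives |α₁ − α₂|·ΔT = P·[1/(A₁E₁) + 1/(A₂E₂)].
|α₁ − α₂|·ΔT = 4.3×10⁻⁶ × 132 = 0.0005676.
1/(A₁E₁) + 1/(A₂E₂) = 1/(1175×71×10³) + 1/(1675×99×10³) = 1.802×10⁻⁸ N⁻¹.
So P = 0.0005676 / 1.802×10⁻⁸ = 31.5 kN.
σ_{brass} = P/A₂ = 31500/1675 = 18.81 MPa, compressive.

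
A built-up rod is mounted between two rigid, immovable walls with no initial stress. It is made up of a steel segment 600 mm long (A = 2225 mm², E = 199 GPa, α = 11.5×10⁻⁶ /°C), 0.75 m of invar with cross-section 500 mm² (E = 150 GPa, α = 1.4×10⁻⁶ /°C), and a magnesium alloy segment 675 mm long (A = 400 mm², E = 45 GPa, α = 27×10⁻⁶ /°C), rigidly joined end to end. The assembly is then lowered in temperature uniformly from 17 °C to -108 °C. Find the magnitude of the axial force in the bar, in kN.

Free thermal contraction of the whole bar: Σ αᵢΔT Lᵢ = 11.5×10⁻⁶×125×600 + 1.4×10⁻⁶×125×750 + 27×10⁻⁶×125×675 = 3.272 mm.
The walls prevent any net length change, so an axial force P (same in every segment) develops. Compatibility: P · Σ Lᵢ/(AᵢEᵢ) = δ_free.
Σ Lᵢ/(AᵢEᵢ) = 600/(2225×199×10³) + 750/(500×150×10³) + 675/(400×45×10³) = 4.886×10⁻⁵ mm/N.
So P = 3.272 / 4.886×10⁻⁵ = 66.97 kN, tensile.

P ≈ 67 kN (tensile)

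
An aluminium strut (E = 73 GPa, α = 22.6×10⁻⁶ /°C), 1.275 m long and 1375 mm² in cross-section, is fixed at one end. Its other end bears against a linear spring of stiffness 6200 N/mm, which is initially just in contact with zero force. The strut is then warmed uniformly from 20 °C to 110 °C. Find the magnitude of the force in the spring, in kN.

P ≈ 14.9 kN

Free thermal expansion: δ_free = αΔT L = 22.6×10⁻⁶ × 90 × 1275 = 2.593 mm.
Let P be the compressive force at the spring. The strut shortens elastically by PL/(AE) and the spring compresses by P/k; together these equal δ_free.
P [ L/(AE) + 1/k ] = δ_free → P [ 1275/(1375×73×10³) + 1/(6200) ] = 2.593.
P = 2.593 / 0.000174 = 14900 N.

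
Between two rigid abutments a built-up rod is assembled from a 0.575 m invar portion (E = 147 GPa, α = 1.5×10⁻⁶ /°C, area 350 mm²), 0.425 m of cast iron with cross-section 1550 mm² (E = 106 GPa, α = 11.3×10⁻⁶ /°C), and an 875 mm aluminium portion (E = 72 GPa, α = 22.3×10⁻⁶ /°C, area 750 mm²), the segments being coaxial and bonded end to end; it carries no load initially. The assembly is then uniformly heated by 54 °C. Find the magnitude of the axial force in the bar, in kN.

P ≈ 45.4 kN (compressive)

Free thermal expansion of the whole bar: Σ αᵢΔT Lᵢ = 1.5×10⁻⁶×54×575 + 11.3×10⁻⁶×54×425 + 22.3×10⁻⁶×54×875 = 1.36 mm.
Since the ends are fixed, an axial force P builds up, equal in every segment, with P · Σ Lᵢ/(AᵢEᵢ) = δ_free.
The series flexibility is Σ Lᵢ/(AᵢEᵢ) = 575/(350×147×10³) + 425/(1550×106×10³) + 875/(750×72×10³) = 2.997×10⁻⁵ mm/N.
So P = 1.36 / 2.997×10⁻⁵ = 45.37 kN, compressive.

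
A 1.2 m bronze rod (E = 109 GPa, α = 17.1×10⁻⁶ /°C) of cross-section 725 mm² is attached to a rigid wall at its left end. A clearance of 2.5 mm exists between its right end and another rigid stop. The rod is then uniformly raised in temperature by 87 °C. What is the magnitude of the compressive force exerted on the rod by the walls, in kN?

Free thermal elongation = αΔT L = 17.1×10⁻⁶ × 87 × 1200 = 1.785 mm.
Since δ_free = 1.79 mm is less than the 2.5 mm gap, the rod never touches the wall. No axial force develops.

P ≈ 0 kN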